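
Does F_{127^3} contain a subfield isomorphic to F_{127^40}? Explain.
No: F_{127^40} is not a subfield of F_{127^3}

F_{p^m} embeds in F_{p^n} iff m | n. Here 40 ∤ 3 (since 3 = 0·40 + 3 with remainder 3 ≠ 0), so F_{127^40} is not a subfield of F_{127^3}. Equivalently: if it were, the tower law would give 40 = [F_{127^40}:F_127] dividing [F_{127^3}:F_127] = 3, contradiction.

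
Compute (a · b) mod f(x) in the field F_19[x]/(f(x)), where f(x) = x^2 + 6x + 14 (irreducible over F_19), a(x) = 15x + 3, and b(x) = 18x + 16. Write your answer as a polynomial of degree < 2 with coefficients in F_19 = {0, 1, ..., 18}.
a · b ≡ 4x + 11 (mod f(x))

Multiply in F_19[x]: a(x)·b(x) = (15x + 3)·(18x + 16) = 4x^2 + 9x + 10. This has degree ≥ 2, so divide by f(x) over F_19: 4x^2 + 9x + 10 = (4)·(x^2 + 6x + 14) + (4x + 11). Hence a·b ≡ 4x + 11 (mod f). (F_19[x]/(f) is a field with 19^2 = 361 elements since f is irreducible of degree 2.)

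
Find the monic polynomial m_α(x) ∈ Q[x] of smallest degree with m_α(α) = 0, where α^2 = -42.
m_α(x) = x^2 + 42

α satisfies α^2 + 42 = 0, so x^2 + 42 annihilates α. Since d = -42 is squarefree and ≠ 1, it is not a perfect square in Q, so x^2 + 42 has no rational root and is therefore irreducible over Q (a degree-2 polynomial over a field is irreducible iff it has no root). Hence m_α(x) = x^2 + 42.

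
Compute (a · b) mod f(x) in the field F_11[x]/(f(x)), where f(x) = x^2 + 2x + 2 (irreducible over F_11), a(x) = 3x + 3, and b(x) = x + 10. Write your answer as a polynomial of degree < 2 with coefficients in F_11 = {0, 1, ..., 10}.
a · b ≡ 5x + 2 (mod f(x))

Multiply in F_11[x]: a(x)·b(x) = (3x + 3)·(x + 10) = 3x^2 + 8. This has degree ≥ 2, so divide by f(x) over F_11: 3x^2 + 8 = (3)·(x^2 + 2x + 2) + (5x + 2). Hence a·b ≡ 5x + 2 (mod f). (F_11[x]/(f) is a field with 11^2 = 121 elements since f is irreducible of degree 2.)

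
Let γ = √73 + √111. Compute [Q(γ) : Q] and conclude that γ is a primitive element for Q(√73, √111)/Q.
[Q(γ) : Q] = 4 (equivalently, Q(γ) = Q(√73, √111))

Obviously Q(γ) ⊆ Q(√73, √111), and [Q(√73, √111):Q] = 4 (since 73, 111 are distinct squarefree integers > 1 with 8103 not a perfect square). To show equality we compute the minimal polynomial of γ. From γ = √73 + √111: γ^2 = 73 + 2√(8103) + 111 = 184 + 2√(8103), so γ^2 - 184 = 2√(8103); squaring, (γ^2 - 184)^2 = 4·8103, i.e. γ^4 - 368γ^2 + 33856 - 32412 = 0, i.e. γ^4 - 368γ^2 + 1444 = 0. So γ is a root of x^4 - 368x^2 + 1444. This polynomial is irreducible over Q: it has no rational root (each ±√73 ± √111 is irrational), and any factorization into two quadratics over Q would force √(8103) ∈ Q (pairing opposite roots) or √73, √111 ∈ Q (other pairings), all impossible. Hence [Q(γ):Q] = 4 = [Q(√73, √111):Q], so Q(γ) = Q(√73, √111).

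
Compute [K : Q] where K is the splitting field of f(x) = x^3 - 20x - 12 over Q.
[K : Q] = 6

By the rational root test, any rational root of the monic integer polynomial f(x) = x^3 - 20x - 12 must be an integer dividing the constant term -12, i.e. one of ±{1, 2, 3, 4, 6, 12}. Evaluating: f(1) = -31, f(-1) = 7, f(2) = -44, f(-2) = 20, f(3) = -45, f(-3) = 21, f(4) = -28, f(-4) = 4, f(6) = 84, f(-6) = -108, f(12) = 1476, f(-12) = -1500; none is 0, so f has no rational root and is therefore irreducible over Q (a cubic with no linear factor over a field is irreducible). For an irreducible cubic, the Galois group is A_3 or S_3 according as the discriminant disc(f) = -4a^3 - 27b^2 = -4·(-20)^3 - 27·(-12)^2 = 28112 is or is not a square in Q. Here disc(f) = 28112 is not a perfect square in Q, so the Galois group of f over Q is not contained in A_3 and must be all of S_3. The splitting field has degree |S_3| = 6 over Q, so [K : Q] = 6.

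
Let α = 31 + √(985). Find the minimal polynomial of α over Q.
m_α(x) = x^2 - 62x - 24

From α - 31 = √(985), squaring gives (α - 31)^2 = 985, i.e. α^2 - 62α + 961 = 985, so α^2 - 62α - 24 = 0. The discriminant of x^2 - 62x - 24 is (-62)^2 - 4·(-24) = 3844 + 96 = 3940, and 4·(985) is not a perfect square in Q since 985 is squarefree and ≠ 1. Hence x^2 - 62x - 24 is irreducible over Q and is the minimal polynomial of α.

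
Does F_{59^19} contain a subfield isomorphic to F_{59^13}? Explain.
No: F_{59^13} is not a subfield of F_{59^19}

F_{p^m} embeds in F_{p^n} iff m | n. Here 13 ∤ 19 (since 19 = 1·13 + 6 with remainder 6 ≠ 0), so F_{59^13} is not a subfield of F_{59^19}. Equivalently: if it were, the tower law would give 13 = [F_{59^13}:F_59] dividing [F_{59^19}:F_59] = 19, contradiction.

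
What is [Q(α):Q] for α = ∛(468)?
[Q(α):Q] = 3

The minimal polynomial of α is x^3 - 468, irreducible over Q since 468 is not a perfect cube (so x^3 - 468 has no rational root). Hence [Q(α):Q] = deg(m_α) = 3.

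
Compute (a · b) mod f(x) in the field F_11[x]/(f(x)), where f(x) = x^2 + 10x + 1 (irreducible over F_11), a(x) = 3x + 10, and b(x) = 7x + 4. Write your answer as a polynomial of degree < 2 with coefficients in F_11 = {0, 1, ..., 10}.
a · b ≡ 4x + 8 (mod f(x))

Multiply in F_11[x]: a(x)·b(x) = (3x + 10)·(7x + 4) = 10x^2 + 5x + 7. This has degree ≥ 2, so divide by f(x) over F_11: 10x^2 + 5x + 7 = (10)·(x^2 + 10x + 1) + (4x + 8). Hence a·b ≡ 4x + 8 (mod f). (F_11[x]/(f) is a field with 11^2 = 121 elements since f is irreducible of degree 2.)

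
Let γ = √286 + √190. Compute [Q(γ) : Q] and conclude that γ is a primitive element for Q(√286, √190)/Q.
[Q(γ) : Q] = 4 (equivalently, Q(γ) = Q(√286, √190))

Obviously Q(γ) ⊆ Q(√286, √190), and [Q(√286, √190):Q] = 4 (since 286, 190 are distinct squarefree integers > 1 with 54340 not a perfect square). To show equality we compute the minimal polynomial of γ. From γ = √286 + √190: γ^2 = 286 + 2√(54340) + 190 = 476 + 2√(54340), so γ^2 - 476 = 2√(54340); squaring, (γ^2 - 476)^2 = 4·54340, i.e. γ^4 - 952γ^2 + 226576 - 217360 = 0, i.e. γ^4 - 952γ^2 + 9216 = 0. So γ is a root of x^4 - 952x^2 + 9216. This polynomial is irreducible over Q: it has no rational root (each ±√286 ± √190 is irrational), and any factorization into two quadratics over Q would force √(54340) ∈ Q (pairing opposite roots) or √286, √190 ∈ Q (other pairings), all impossible. Hence [Q(γ):Q] = 4 = [Q(√286, √190):Q], so Q(γ) = Q(√286, √190).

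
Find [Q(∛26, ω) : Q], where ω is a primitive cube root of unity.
[Q(∛26, ω) : Q] = 6

[Q(∛26):Q] = 3 (min poly x^3 - 26, irreducible since 26 is not a perfect cube). [Q(ω):Q] = 2 (min poly x^2 + x + 1). Since Q(∛26) ⊂ R and ω ∉ R, we have ω ∉ Q(∛26), so x^2 + x + 1 remains irreducible over Q(∛26) and [Q(∛26, ω) : Q(∛26)] = 2. By the tower law, [Q(∛26, ω) : Q] = 3 · 2 = 6. (In fact Q(∛26, ω) is the splitting field of x^3 - 26 over Q.)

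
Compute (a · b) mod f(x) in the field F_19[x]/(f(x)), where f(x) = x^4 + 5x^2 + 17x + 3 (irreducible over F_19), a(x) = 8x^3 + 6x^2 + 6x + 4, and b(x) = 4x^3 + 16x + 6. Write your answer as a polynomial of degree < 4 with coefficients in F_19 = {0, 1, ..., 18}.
a · b ≡ 9x^3 + 10x^2 + 12x + 10 (mod f(x))

Multiply in F_19[x]: a(x)·b(x) = (8x^3 + 6x^2 + 6x + 4)·(4x^3 + 16x + 6) = 13x^6 + 5x^5 + 8x^3 + 18x^2 + 5x + 5. This has degree ≥ 4, so divide by f(x) over F_19: 13x^6 + 5x^5 + 8x^3 + 18x^2 + 5x + 5 = (13x^2 + 5x + 11)·(x^4 + 5x^2 + 17x + 3) + (9x^3 + 10x^2 + 12x + 10). Hence a·b ≡ 9x^3 + 10x^2 + 12x + 10 (mod f). (F_19[x]/(f) is a field with 19^4 = 130321 elements since f is irreducible of degree 4.)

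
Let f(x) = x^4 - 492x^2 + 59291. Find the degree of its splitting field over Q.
[K : Q] = 4

Solving the quadratic in x^2: x^2 = (492 ± √(492^2 - 4·59291))/2 = (492 ± √4900)/2 = (492 ± 70)/2, giving x^2 = 281 or x^2 = 211. So f(x) = (x^2 - 281)(x^2 - 211) and the roots of f are ±√281, ±√211. Hence the splitting field is K = Q(√281, √211). Since 281 and 211 are distinct squarefree integers > 1, their product 59291 is not a perfect square, so √211 ∉ Q(√281). By the tower law [K:Q] = [Q(√281,√211):Q(√281)] · [Q(√281):Q] = 2 · 2 = 4.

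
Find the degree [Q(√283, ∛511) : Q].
[Q(√283, ∛511) : Q] = 6

Let L = Q(√283, ∛511). Since Q(√283) ⊂ L and [Q(√283):Q] = 2, the tower law gives 2 | [L:Q]. Likewise Q(∛511) ⊂ L with [Q(∛511):Q] = 3 (because 511 is not a perfect cube), so 3 | [L:Q]. As gcd(2,3) = 1, [L:Q] is divisible by 6. Conversely L is generated over Q by √283 and ∛511, so [L:Q] ≤ 2·3 = 6. Therefore [Q(√283, ∛511) : Q] = 6.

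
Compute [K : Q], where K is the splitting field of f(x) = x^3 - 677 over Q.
[K : Q] = 6

The roots of x^3 - 677 are ∛677, ω∛677, ω^2∛677 where ω = e^(2πi/3) is a primitive cube root of unity, so K = Q(∛677, ω). Now [Q(∛677):Q] = 3 (since 677 is not a perfect cube, x^3 - 677 is irreducible) and [Q(ω):Q] = 2. Both 2 and 3 divide [K:Q], and [K:Q] ≤ 3·2 = 6, so [K:Q] = 6. (Equivalently: Q(∛677) ⊂ R but ω ∉ R, so [K : Q(∛677)] = 2.)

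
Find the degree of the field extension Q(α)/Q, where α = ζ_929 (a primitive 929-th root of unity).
[Q(α):Q] = 928

The minimal polynomial of ζ_929 over Q is the 929-th cyclotomic polynomial Φ_929(x), which is irreducible over Q and has degree φ(929) = 928. Hence [Q(α):Q] = φ(929) = 928.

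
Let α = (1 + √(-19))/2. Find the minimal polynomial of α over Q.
m_α(x) = x^2 - x + 5

From 2α - 1 = √(-19), squaring gives (2α - 1)^2 = -19, i.e. 4α^2 - 4α + 1 = -19, so α^2 - α + (1 + 19)/4 = 0. Since -19 ≡ 1 (mod 4), (1 + 19)/4 = 5 ∈ Z. The polynomial x^2 - x + 5 has discriminant 1 - 4·(5) = -19, which is not a perfect square in Q (d = -19 is squarefree and ≠ 1), so x^2 - x + 5 is irreducible over Q. It is the minimal polynomial of α.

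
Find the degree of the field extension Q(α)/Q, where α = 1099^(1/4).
[Q(α):Q] = 4

α is a root of x^4 - 1099. By Eisenstein's criterion at the prime p = 7 (which divides the constant term 1099 but p^2 = 49 does not, since 1099 is squarefree), x^4 - 1099 is irreducible over Q. Hence [Q(α):Q] = 4.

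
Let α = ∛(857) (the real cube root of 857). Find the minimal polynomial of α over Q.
m_α(x) = x^3 - 857

α satisfies α^3 = 857, so x^3 - 857 annihilates α. By the rational root test, a rational root p/q (in lowest terms) of x^3 - 857 would satisfy p^3 = 857 q^3, forcing q = 1 and p^3 = 857; but 857 is not a perfect cube, contradiction. A monic cubic over Q with no rational root is irreducible (any nontrivial factorization would include a linear factor). Hence x^3 - 857 is the minimal polynomial of α, and in particular [Q(α):Q] = 3.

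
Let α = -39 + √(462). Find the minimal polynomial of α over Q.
m_α(x) = x^2 + 78x + 1059

From α + 39 = √(462), squaring gives (α + 39)^2 = 462, i.e. α^2 + 78α + 1521 = 462, so α^2 + 78α + 1059 = 0. The discriminant of x^2 + 78x + 1059 is (78)^2 - 4·(1059) = 6084 - 4236 = 1848, and 4·(462) is not a perfect square in Q since 462 is squarefree and ≠ 1. Hence x^2 + 78x + 1059 is irreducible over Q and is the minimal polynomial of α.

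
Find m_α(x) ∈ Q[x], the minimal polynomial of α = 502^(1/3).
m_α(x) = x^3 - 502

α satisfies α^3 = 502, so x^3 - 502 annihilates α. By the rational root test, a rational root p/q (in lowest terms) of x^3 - 502 would satisfy p^3 = 502 q^3, forcing q = 1 and p^3 = 502; but 502 is not a perfect cube, contradiction. A monic cubic over Q with no rational root is irreducible (any nontrivial factorization would include a linear factor). Hence x^3 - 502 is the minimal polynomial of α, and in particular [Q(α):Q] = 3.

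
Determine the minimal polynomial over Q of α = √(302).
m_α(x) = x^2 - 302

α satisfies α^2 - 302 = 0, so x^2 - 302 annihilates α. Since d = 302 is squarefree and ≠ 1, it is not a perfect square in Q, so x^2 - 302 has no rational root and is therefore irreducible over Q (a degree-2 polynomial over a field is irreducible iff it has no root). Hence m_α(x) = x^2 - 302.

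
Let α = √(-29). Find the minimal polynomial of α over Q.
m_α(x) = x^2 + 29

α satisfies α^2 + 29 = 0, so x^2 + 29 annihilates α. Since d = -29 is squarefree and ≠ 1, it is not a perfect square in Q, so x^2 + 29 has no rational root and is therefore irreducible over Q (a degree-2 polynomial over a field is irreducible iff it has no root). Hence m_α(x) = x^2 + 29.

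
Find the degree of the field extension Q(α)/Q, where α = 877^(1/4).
[Q(α):Q] = 4

α is a root of x^4 - 877. By Eisenstein's criterion at the prime p = 877 (which divides the constant term 877 but p^2 = 769129 does not, since 877 is squarefree), x^4 - 877 is irreducible over Q. Hence [Q(α):Q] = 4.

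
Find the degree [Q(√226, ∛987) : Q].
[Q(√226, ∛987) : Q] = 6

Let L = Q(√226, ∛987). Since Q(√226) ⊂ L and [Q(√226):Q] = 2, the tower law gives 2 | [L:Q]. Likewise Q(∛987) ⊂ L with [Q(∛987):Q] = 3 (because 987 is not a perfect cube), so 3 | [L:Q]. As gcd(2,3) = 1, [L:Q] is divisible by 6. Conversely L is generated over Q by √226 and ∛987, so [L:Q] ≤ 2·3 = 6. Therefore [Q(√226, ∛987) : Q] = 6.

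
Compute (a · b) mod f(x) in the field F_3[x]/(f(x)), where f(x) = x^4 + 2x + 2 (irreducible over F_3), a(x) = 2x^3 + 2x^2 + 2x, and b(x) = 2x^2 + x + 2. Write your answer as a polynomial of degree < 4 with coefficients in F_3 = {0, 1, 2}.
a · b ≡ x^3 + x^2 + 2x (mod f(x))

Multiply in F_3[x]: a(x)·b(x) = (2x^3 + 2x^2 + 2x)·(2x^2 + x + 2) = x^5 + x^3 + x. This has degree ≥ 4, so divide by f(x) over F_3: x^5 + x^3 + x = (x)·(x^4 + 2x + 2) + (x^3 + x^2 + 2x). Hence a·b ≡ x^3 + x^2 + 2x (mod f). (F_3[x]/(f) is a field with 3^4 = 81 elements since f is irreducible of degree 4.)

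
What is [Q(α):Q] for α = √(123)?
[Q(α):Q] = 2

[Q(α):Q] equals the degree of the minimal polynomial of α. Here α^2 = 123 and x^2 - 123 is irreducible (d = 123 is squarefree, ≠ 1, hence not a square), so deg(m_α) = 2. Thus [Q(α):Q] = 2.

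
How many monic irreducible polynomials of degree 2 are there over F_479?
There are 114481 monic irreducible polynomials of degree 2 over F_479

Each element of F_{479^2} that lies in no proper subfield is a root of exactly one monic irreducible of degree 2 over F_479, and each such polynomial has 2 distinct roots in F_{479^2}. By Möbius inversion the count is N_479(2) = (1/2) Σ_{d|2} μ(2/d) · 479^d = (1/2)(μ(2)·479^1 + μ(1)·479^2) = 228962/2 = 114481.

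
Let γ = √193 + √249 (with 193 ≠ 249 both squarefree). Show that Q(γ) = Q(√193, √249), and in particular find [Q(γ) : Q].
[Q(γ) : Q] = 4 (equivalently, Q(γ) = Q(√193, √249))

Obviously Q(γ) ⊆ Q(√193, √249), and [Q(√193, √249):Q] = 4 (since 193, 249 are distinct squarefree integers > 1 with 48057 not a perfect square). To show equality we compute the minimal polynomial of γ. From γ = √193 + √249: γ^2 = 193 + 2√(48057) + 249 = 442 + 2√(48057), so γ^2 - 442 = 2√(48057); squaring, (γ^2 - 442)^2 = 4·48057, i.e. γ^4 - 884γ^2 + 195364 - 192228 = 0, i.e. γ^4 - 884γ^2 + 3136 = 0. So γ is a root of x^4 - 884x^2 + 3136. This polynomial is irreducible over Q: it has no rational root (each ±√193 ± √249 is irrational), and any factorization into two quadratics over Q would force √(48057) ∈ Q (pairing opposite roots) or √193, √249 ∈ Q (other pairings), all impossible. Hence [Q(γ):Q] = 4 = [Q(√193, √249):Q], so Q(γ) = Q(√193, √249).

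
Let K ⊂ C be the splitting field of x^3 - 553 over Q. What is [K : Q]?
[K : Q] = 6

The roots of x^3 - 553 are ∛553, ω∛553, ω^2∛553 where ω = e^(2πi/3) is a primitive cube root of unity, so K = Q(∛553, ω). Now [Q(∛553):Q] = 3 (since 553 is not a perfect cube, x^3 - 553 is irreducible) and [Q(ω):Q] = 2. Both 2 and 3 divide [K:Q], and [K:Q] ≤ 3·2 = 6, so [K:Q] = 6. (Equivalently: Q(∛553) ⊂ R but ω ∉ R, so [K : Q(∛553)] = 2.)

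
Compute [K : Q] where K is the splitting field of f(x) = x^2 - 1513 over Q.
[K : Q] = 2

f(x) = x^2 - 1513 factors as (x - √1513)(x + √1513). The splitting field is K = Q(√1513). Since 1513 is squarefree and > 1, it is not a perfect square, so x^2 - 1513 is irreducible over Q and [Q(√1513) : Q] = 2. Hence [K : Q] = 2.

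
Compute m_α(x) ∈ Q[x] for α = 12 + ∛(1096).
m_α(x) = x^3 - 36x^2 + 432x - 2824

Set β = α - 12 = ∛(1096), so β^3 = 1096. Then (α - 12)^3 - 1096 = 0, i.e. α is a root of g(x) = (x - 12)^3 - 1096 = x^3 - 36x^2 + 432x - 2824. Since g(x) = h(x - 12) where h(x) = x^3 - 1096, and h is irreducible over Q (because 1096 is not a perfect cube, so h has no rational root, and a monic cubic with no rational root is irreducible), g is also irreducible (irreducibility is preserved under the substitution x → x - 12). Hence m_α(x) = x^3 - 36x^2 + 432x - 2824.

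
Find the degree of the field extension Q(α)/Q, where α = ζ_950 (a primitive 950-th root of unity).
[Q(α):Q] = 360

The minimal polynomial of ζ_950 over Q is the 950-th cyclotomic polynomial Φ_950(x), which is irreducible over Q and has degree φ(950) = 360. Hence [Q(α):Q] = φ(950) = 360.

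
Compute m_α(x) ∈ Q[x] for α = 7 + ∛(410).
m_α(x) = x^3 - 21x^2 + 147x - 753

Set β = α - 7 = ∛(410), so β^3 = 410. Then (α - 7)^3 - 410 = 0, i.e. α is a root of g(x) = (x - 7)^3 - 410 = x^3 - 21x^2 + 147x - 753. Since g(x) = h(x - 7) where h(x) = x^3 - 410, and h is irreducible over Q (because 410 is not a perfect cube, so h has no rational root, and a monic cubic with no rational root is irreducible), g is also irreducible (irreducibility is preserved under the substitution x → x - 7). Hence m_α(x) = x^3 - 21x^2 + 147x - 753.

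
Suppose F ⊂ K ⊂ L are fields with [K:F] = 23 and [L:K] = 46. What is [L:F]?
[L:F] = 1058

The tower law says that for any tower of field extensions F ⊂ K ⊂ L with finite degrees, [L:F] = [L:K] · [K:F]. Here this gives [L:F] = 46 · 23 = 1058.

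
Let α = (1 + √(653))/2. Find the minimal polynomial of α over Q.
m_α(x) = x^2 - x - 163

From 2α - 1 = √(653), squaring gives (2α - 1)^2 = 653, i.e. 4α^2 - 4α + 1 = 653, so α^2 - α + (1 - 653)/4 = 0. Since 653 ≡ 1 (mod 4), (1 - 653)/4 = -163 ∈ Z. The polynomial x^2 - x - 163 has discriminant 1 - 4·(-163) = 653, which is not a perfect square in Q (d = 653 is squarefree and ≠ 1), so x^2 - x - 163 is irreducible over Q. It is the minimal polynomial of α.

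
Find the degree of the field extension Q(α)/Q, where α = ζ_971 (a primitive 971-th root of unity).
[Q(α):Q] = 970

The minimal polynomial of ζ_971 over Q is the 971-th cyclotomic polynomial Φ_971(x), which is irreducible over Q and has degree φ(971) = 970. Hence [Q(α):Q] = φ(971) = 970.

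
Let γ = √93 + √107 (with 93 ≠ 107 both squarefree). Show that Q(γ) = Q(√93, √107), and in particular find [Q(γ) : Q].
[Q(γ) : Q] = 4 (equivalently, Q(γ) = Q(√93, √107))

Obviously Q(γ) ⊆ Q(√93, √107), and [Q(√93, √107):Q] = 4 (since 93, 107 are distinct squarefree integers > 1 with 9951 not a perfect square). To show equality we compute the minimal polynomial of γ. From γ = √93 + √107: γ^2 = 93 + 2√(9951) + 107 = 200 + 2√(9951), so γ^2 - 200 = 2√(9951); squaring, (γ^2 - 200)^2 = 4·9951, i.e. γ^4 - 400γ^2 + 40000 - 39804 = 0, i.e. γ^4 - 400γ^2 + 196 = 0. So γ is a root of x^4 - 400x^2 + 196. This polynomial is irreducible over Q: it has no rational root (each ±√93 ± √107 is irrational), and any factorization into two quadratics over Q would force √(9951) ∈ Q (pairing opposite roots) or √93, √107 ∈ Q (other pairings), all impossible. Hence [Q(γ):Q] = 4 = [Q(√93, √107):Q], so Q(γ) = Q(√93, √107).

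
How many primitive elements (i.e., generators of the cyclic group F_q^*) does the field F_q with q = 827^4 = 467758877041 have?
There are φ(467758877040) = 92783370240 primitive elements

F_q^* is cyclic of order q - 1 = 467758877040. A cyclic group of order m has exactly φ(m) generators. Here m = 467758877040 = 2^4 · 3^2 · 5 · 7 · 13 · 23 · 59 · 5261, so the number of primitive elements is φ(467758877040) = 92783370240.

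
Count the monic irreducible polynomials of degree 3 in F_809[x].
There are 176491440 monic irreducible polynomials of degree 3 over F_809

Each element of F_{809^3} that lies in no proper subfield is a root of exactly one monic irreducible of degree 3 over F_809, and each such polynomial has 3 distinct roots in F_{809^3}. By Möbius inversion the count is N_809(3) = (1/3) Σ_{d|3} μ(3/d) · 809^d = (1/3)(μ(3)·809^1 + μ(1)·809^3) = 529474320/3 = 176491440.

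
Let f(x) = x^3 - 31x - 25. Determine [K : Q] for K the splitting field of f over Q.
[K : Q] = 6

By the rational root test, any rational root of the monic integer polynomial f(x) = x^3 - 31x - 25 must be an integer dividing the constant term -25, i.e. one of ±{1, 5, 25}. Evaluating: f(1) = -55, f(-1) = 5, f(5) = -55, f(-5) = 5, f(25) = 14825, f(-25) = -14875; none is 0, so f has no rational root and is therefore irreducible over Q (a cubic with no linear factor over a field is irreducible). For an irreducible cubic, the Galois group is A_3 or S_3 according as the discriminant disc(f) = -4a^3 - 27b^2 = -4·(-31)^3 - 27·(-25)^2 = 102289 is or is not a square in Q. Here disc(f) = 102289 is not a perfect square in Q, so the Galois group of f over Q is not contained in A_3 and must be all of S_3. The splitting field has degree |S_3| = 6 over Q, so [K : Q] = 6.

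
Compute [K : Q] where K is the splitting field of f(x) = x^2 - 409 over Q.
[K : Q] = 2

f(x) = x^2 - 409 factors as (x - √409)(x + √409). The splitting field is K = Q(√409). Since 409 is squarefree and > 1, it is not a perfect square, so x^2 - 409 is irreducible over Q and [Q(√409) : Q] = 2. Hence [K : Q] = 2.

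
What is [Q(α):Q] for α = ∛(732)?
[Q(α):Q] = 3

The minimal polynomial of α is x^3 - 732, irreducible over Q since 732 is not a perfect cube (so x^3 - 732 has no rational root). Hence [Q(α):Q] = deg(m_α) = 3.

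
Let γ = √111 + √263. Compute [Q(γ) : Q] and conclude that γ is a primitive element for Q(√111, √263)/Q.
[Q(γ) : Q] = 4 (equivalently, Q(γ) = Q(√111, √263))

Obviously Q(γ) ⊆ Q(√111, √263), and [Q(√111, √263):Q] = 4 (since 111, 263 are distinct squarefree integers > 1 with 29193 not a perfect square). To show equality we compute the minimal polynomial of γ. From γ = √111 + √263: γ^2 = 111 + 2√(29193) + 263 = 374 + 2√(29193), so γ^2 - 374 = 2√(29193); squaring, (γ^2 - 374)^2 = 4·29193, i.e. γ^4 - 748γ^2 + 139876 - 116772 = 0, i.e. γ^4 - 748γ^2 + 23104 = 0. So γ is a root of x^4 - 748x^2 + 23104. This polynomial is irreducible over Q: it has no rational root (each ±√111 ± √263 is irrational), and any factorization into two quadratics over Q would force √(29193) ∈ Q (pairing opposite roots) or √111, √263 ∈ Q (other pairings), all impossible. Hence [Q(γ):Q] = 4 = [Q(√111, √263):Q], so Q(γ) = Q(√111, √263).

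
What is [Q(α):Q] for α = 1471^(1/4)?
[Q(α):Q] = 4

α is a root of x^4 - 1471. By Eisenstein's criterion at the prime p = 1471 (which divides the constant term 1471 but p^2 = 2163841 does not, since 1471 is squarefree), x^4 - 1471 is irreducible over Q. Hence [Q(α):Q] = 4.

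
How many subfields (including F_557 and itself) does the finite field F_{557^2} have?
F_{557^2} has 2 subfields

The subfields of F_{p^n} are exactly the fields F_{p^d} for d | n (each is the fixed field of the unique index-d subgroup of Gal(F_{p^n}/F_p) ≅ Z/nZ). The divisors of n = 2 are {1, 2}, giving 2 subfields: F_{557^1}, F_{557^2}.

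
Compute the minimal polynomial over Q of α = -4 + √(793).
m_α(x) = x^2 + 8x - 777

From α + 4 = √(793), squaring gives (α + 4)^2 = 793, i.e. α^2 + 8α + 16 = 793, so α^2 + 8α - 777 = 0. The discriminant of x^2 + 8x - 777 is (8)^2 - 4·(-777) = 64 + 3108 = 3172, and 4·(793) is not a perfect square in Q since 793 is squarefree and ≠ 1. Hence x^2 + 8x - 777 is irreducible over Q and is the minimal polynomial of α.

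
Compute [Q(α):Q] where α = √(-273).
[Q(α):Q] = 2

[Q(α):Q] equals the degree of the minimal polynomial of α. Here α^2 = -273 and x^2 + 273 is irreducible (d = -273 is squarefree, ≠ 1, hence not a square), so deg(m_α) = 2. Thus [Q(α):Q] = 2.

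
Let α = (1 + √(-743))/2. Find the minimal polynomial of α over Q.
m_α(x) = x^2 - x + 186

From 2α - 1 = √(-743), squaring gives (2α - 1)^2 = -743, i.e. 4α^2 - 4α + 1 = -743, so α^2 - α + (1 + 743)/4 = 0. Since -743 ≡ 1 (mod 4), (1 + 743)/4 = 186 ∈ Z. The polynomial x^2 - x + 186 has discriminant 1 - 4·(186) = -743, which is not a perfect square in Q (d = -743 is squarefree and ≠ 1), so x^2 - x + 186 is irreducible over Q. It is the minimal polynomial of α.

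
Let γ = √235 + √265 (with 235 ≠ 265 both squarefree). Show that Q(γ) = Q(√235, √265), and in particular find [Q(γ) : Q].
[Q(γ) : Q] = 4 (equivalently, Q(γ) = Q(√235, √265))

Obviously Q(γ) ⊆ Q(√235, √265), and [Q(√235, √265):Q] = 4 (since 235, 265 are distinct squarefree integers > 1 with 62275 not a perfect square). To show equality we compute the minimal polynomial of γ. From γ = √235 + √265: γ^2 = 235 + 2√(62275) + 265 = 500 + 2√(62275), so γ^2 - 500 = 2√(62275); squaring, (γ^2 - 500)^2 = 4·62275, i.e. γ^4 - 1000γ^2 + 250000 - 249100 = 0, i.e. γ^4 - 1000γ^2 + 900 = 0. So γ is a root of x^4 - 1000x^2 + 900. This polynomial is irreducible over Q: it has no rational root (each ±√235 ± √265 is irrational), and any factorization into two quadratics over Q would force √(62275) ∈ Q (pairing opposite roots) or √235, √265 ∈ Q (other pairings), all impossible. Hence [Q(γ):Q] = 4 = [Q(√235, √265):Q], so Q(γ) = Q(√235, √265).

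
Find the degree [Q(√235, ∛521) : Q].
[Q(√235, ∛521) : Q] = 6

Let L = Q(√235, ∛521). Since Q(√235) ⊂ L and [Q(√235):Q] = 2, the tower law gives 2 | [L:Q]. Likewise Q(∛521) ⊂ L with [Q(∛521):Q] = 3 (because 521 is not a perfect cube), so 3 | [L:Q]. As gcd(2,3) = 1, [L:Q] is divisible by 6. Conversely L is generated over Q by √235 and ∛521, so [L:Q] ≤ 2·3 = 6. Therefore [Q(√235, ∛521) : Q] = 6.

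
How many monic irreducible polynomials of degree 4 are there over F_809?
There are 107086181220 monic irreducible polynomials of degree 4 over F_809

Each element of F_{809^4} that lies in no proper subfield is a root of exactly one monic irreducible of degree 4 over F_809, and each such polynomial has 4 distinct roots in F_{809^4}. By Möbius inversion the count is N_809(4) = (1/4) Σ_{d|4} μ(4/d) · 809^d = (1/4)(μ(4)·809^1 + μ(2)·809^2 + μ(1)·809^4) = 428344724880/4 = 107086181220.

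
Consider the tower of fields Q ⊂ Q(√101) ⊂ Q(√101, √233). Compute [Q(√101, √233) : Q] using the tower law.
[Q(√101, √233) : Q] = 4

[Q(√101):Q] = 2 (min poly x^2 - 101, irreducible since 101 is squarefree > 1). For the top step, suppose √233 ∈ Q(√101), say √233 = c + d√101 with c, d ∈ Q. Squaring: 233 = c^2 + 101d^2 + 2cd√101. Since √101 ∉ Q this forces 2cd = 0. If d = 0 then √233 = c ∈ Q, contradicting 233 squarefree > 1. If c = 0 then 233 = 101d^2, so 101·233 = (101d)^2 is a perfect square in Q — but 101·233 = 23533 is not a perfect square (since 101 and 233 are distinct squarefree integers). Contradiction. Hence √233 ∉ Q(√101), so x^2 - 233 stays irreducible over Q(√101) and [Q(√101, √233) : Q(√101)] = 2. By the tower law, [Q(√101, √233) : Q] = 2 · 2 = 4.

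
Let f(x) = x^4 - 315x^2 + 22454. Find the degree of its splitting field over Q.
[K : Q] = 4

Solving the quadratic in x^2: x^2 = (315 ± √(315^2 - 4·22454))/2 = (315 ± √9409)/2 = (315 ± 97)/2, giving x^2 = 109 or x^2 = 206. So f(x) = (x^2 - 109)(x^2 - 206) and the roots of f are ±√109, ±√206. Hence the splitting field is K = Q(√109, √206). Since 109 and 206 are distinct squarefree integers > 1, their product 22454 is not a perfect square, so √206 ∉ Q(√109). By the tower law [K:Q] = [Q(√109,√206):Q(√109)] · [Q(√109):Q] = 2 · 2 = 4.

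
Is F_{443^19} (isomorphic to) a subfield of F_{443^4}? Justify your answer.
No: F_{443^19} is not a subfield of F_{443^4}

F_{p^m} embeds in F_{p^n} iff m | n. Here 19 ∤ 4 (since 4 = 0·19 + 4 with remainder 4 ≠ 0), so F_{443^19} is not a subfield of F_{443^4}. Equivalently: if it were, the tower law would give 19 = [F_{443^19}:F_443] dividing [F_{443^4}:F_443] = 4, contradiction.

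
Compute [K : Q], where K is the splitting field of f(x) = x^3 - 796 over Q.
[K : Q] = 6

The roots of x^3 - 796 are ∛796, ω∛796, ω^2∛796 where ω = e^(2πi/3) is a primitive cube root of unity, so K = Q(∛796, ω). Now [Q(∛796):Q] = 3 (since 796 is not a perfect cube, x^3 - 796 is irreducible) and [Q(ω):Q] = 2. Both 2 and 3 divide [K:Q], and [K:Q] ≤ 3·2 = 6, so [K:Q] = 6. (Equivalently: Q(∛796) ⊂ R but ω ∉ R, so [K : Q(∛796)] = 2.)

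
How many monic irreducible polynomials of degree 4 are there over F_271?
There are 1348376760 monic irreducible polynomials of degree 4 over F_271

Each element of F_{271^4} that lies in no proper subfield is a root of exactly one monic irreducible of degree 4 over F_271, and each such polynomial has 4 distinct roots in F_{271^4}. By Möbius inversion the count is N_271(4) = (1/4) Σ_{d|4} μ(4/d) · 271^d = (1/4)(μ(4)·271^1 + μ(2)·271^2 + μ(1)·271^4) = 5393507040/4 = 1348376760.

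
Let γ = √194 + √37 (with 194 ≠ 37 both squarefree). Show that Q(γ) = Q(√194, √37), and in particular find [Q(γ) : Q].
[Q(γ) : Q] = 4 (equivalently, Q(γ) = Q(√194, √37))

Obviously Q(γ) ⊆ Q(√194, √37), and [Q(√194, √37):Q] = 4 (since 194, 37 are distinct squarefree integers > 1 with 7178 not a perfect square). To show equality we compute the minimal polynomial of γ. From γ = √194 + √37: γ^2 = 194 + 2√(7178) + 37 = 231 + 2√(7178), so γ^2 - 231 = 2√(7178); squaring, (γ^2 - 231)^2 = 4·7178, i.e. γ^4 - 462γ^2 + 53361 - 28712 = 0, i.e. γ^4 - 462γ^2 + 24649 = 0. So γ is a root of x^4 - 462x^2 + 24649. This polynomial is irreducible over Q: it has no rational root (each ±√194 ± √37 is irrational), and any factorization into two quadratics over Q would force √(7178) ∈ Q (pairing opposite roots) or √194, √37 ∈ Q (other pairings), all impossible. Hence [Q(γ):Q] = 4 = [Q(√194, √37):Q], so Q(γ) = Q(√194, √37).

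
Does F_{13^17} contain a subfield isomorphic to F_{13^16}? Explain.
No: F_{13^16} is not a subfield of F_{13^17}

F_{p^m} embeds in F_{p^n} iff m | n. Here 16 ∤ 17 (since 17 = 1·16 + 1 with remainder 1 ≠ 0), so F_{13^16} is not a subfield of F_{13^17}. Equivalently: if it were, the tower law would give 16 = [F_{13^16}:F_13] dividing [F_{13^17}:F_13] = 17, contradiction.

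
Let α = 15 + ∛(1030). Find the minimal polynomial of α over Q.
m_α(x) = x^3 - 45x^2 + 675x - 4405

Set β = α - 15 = ∛(1030), so β^3 = 1030. Then (α - 15)^3 - 1030 = 0, i.e. α is a root of g(x) = (x - 15)^3 - 1030 = x^3 - 45x^2 + 675x - 4405. Since g(x) = h(x - 15) where h(x) = x^3 - 1030, and h is irreducible over Q (because 1030 is not a perfect cube, so h has no rational root, and a monic cubic with no rational root is irreducible), g is also irreducible (irreducibility is preserved under the substitution x → x - 15). Hence m_α(x) = x^3 - 45x^2 + 675x - 4405.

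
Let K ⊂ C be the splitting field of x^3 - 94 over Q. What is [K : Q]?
[K : Q] = 6

The roots of x^3 - 94 are ∛94, ω∛94, ω^2∛94 where ω = e^(2πi/3) is a primitive cube root of unity, so K = Q(∛94, ω). Now [Q(∛94):Q] = 3 (since 94 is not a perfect cube, x^3 - 94 is irreducible) and [Q(ω):Q] = 2. Both 2 and 3 divide [K:Q], and [K:Q] ≤ 3·2 = 6, so [K:Q] = 6. (Equivalently: Q(∛94) ⊂ R but ω ∉ R, so [K : Q(∛94)] = 2.)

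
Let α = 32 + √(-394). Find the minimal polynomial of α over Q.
m_α(x) = x^2 - 64x + 1418

From α - 32 = √(-394), squaring gives (α - 32)^2 = -394, i.e. α^2 - 64α + 1024 = -394, so α^2 - 64α + 1418 = 0. The discriminant of x^2 - 64x + 1418 is (-64)^2 - 4·(1418) = 4096 - 5672 = -1576, and 4·(-394) is not a perfect square in Q since -394 is squarefree and ≠ 1. Hence x^2 - 64x + 1418 is irreducible over Q and is the minimal polynomial of α.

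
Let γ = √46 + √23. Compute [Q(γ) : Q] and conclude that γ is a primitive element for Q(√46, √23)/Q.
[Q(γ) : Q] = 4 (equivalently, Q(γ) = Q(√46, √23))

Obviously Q(γ) ⊆ Q(√46, √23), and [Q(√46, √23):Q] = 4 (since 46, 23 are distinct squarefree integers > 1 with 1058 not a perfect square). To show equality we compute the minimal polynomial of γ. From γ = √46 + √23: γ^2 = 46 + 2√(1058) + 23 = 69 + 2√(1058), so γ^2 - 69 = 2√(1058); squaring, (γ^2 - 69)^2 = 4·1058, i.e. γ^4 - 138γ^2 + 4761 - 4232 = 0, i.e. γ^4 - 138γ^2 + 529 = 0. So γ is a root of x^4 - 138x^2 + 529. This polynomial is irreducible over Q: it has no rational root (each ±√46 ± √23 is irrational), and any factorization into two quadratics over Q would force √(1058) ∈ Q (pairing opposite roots) or √46, √23 ∈ Q (other pairings), all impossible. Hence [Q(γ):Q] = 4 = [Q(√46, √23):Q], so Q(γ) = Q(√46, √23).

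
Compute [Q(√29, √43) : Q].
[Q(√29, √43) : Q] = 4

[Q(√29):Q] = 2 (min poly x^2 - 29, irreducible since 29 is squarefree > 1). For the top step, suppose √43 ∈ Q(√29), say √43 = c + d√29 with c, d ∈ Q. Squaring: 43 = c^2 + 29d^2 + 2cd√29. Since √29 ∉ Q this forces 2cd = 0. If d = 0 then √43 = c ∈ Q, contradicting 43 squarefree > 1. If c = 0 then 43 = 29d^2, so 29·43 = (29d)^2 is a perfect square in Q — but 29·43 = 1247 is not a perfect square (since 29 and 43 are distinct squarefree integers). Contradiction. Hence √43 ∉ Q(√29), so x^2 - 43 stays irreducible over Q(√29) and [Q(√29, √43) : Q(√29)] = 2. By the tower law, [Q(√29, √43) : Q] = 2 · 2 = 4.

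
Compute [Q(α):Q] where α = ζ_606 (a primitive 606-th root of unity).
[Q(α):Q] = 200

The minimal polynomial of ζ_606 over Q is the 606-th cyclotomic polynomial Φ_606(x), which is irreducible over Q and has degree φ(606) = 200. Hence [Q(α):Q] = φ(606) = 200.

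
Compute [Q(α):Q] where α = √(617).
[Q(α):Q] = 2

[Q(α):Q] equals the degree of the minimal polynomial of α. Here α^2 = 617 and x^2 - 617 is irreducible (d = 617 is squarefree, ≠ 1, hence not a square), so deg(m_α) = 2. Thus [Q(α):Q] = 2.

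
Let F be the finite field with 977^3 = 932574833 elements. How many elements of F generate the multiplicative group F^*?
There are φ(932574832) = 393120000 primitive elements

F_q^* is cyclic of order q - 1 = 932574832. A cyclic group of order m has exactly φ(m) generators. Here m = 932574832 = 2^4 · 7 · 61 · 136501, so the number of primitive elements is φ(932574832) = 393120000.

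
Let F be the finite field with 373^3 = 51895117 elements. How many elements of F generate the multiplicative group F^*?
There are φ(51895116) = 13063680 primitive elements

F_q^* is cyclic of order q - 1 = 51895116. A cyclic group of order m has exactly φ(m) generators. Here m = 51895116 = 2^2 · 3^2 · 7^2 · 13 · 31 · 73, so the number of primitive elements is φ(51895116) = 13063680.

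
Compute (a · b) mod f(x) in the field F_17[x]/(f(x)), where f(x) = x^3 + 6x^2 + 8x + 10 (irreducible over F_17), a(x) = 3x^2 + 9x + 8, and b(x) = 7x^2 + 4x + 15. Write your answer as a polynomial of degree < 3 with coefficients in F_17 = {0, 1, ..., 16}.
a · b ≡ 3x^2 + 8x + 1 (mod f(x))

Multiply in F_17[x]: a(x)·b(x) = (3x^2 + 9x + 8)·(7x^2 + 4x + 15) = 4x^4 + 7x^3 + x^2 + 14x + 1. This has degree ≥ 3, so divide by f(x) over F_17: 4x^4 + 7x^3 + x^2 + 14x + 1 = (4x)·(x^3 + 6x^2 + 8x + 10) + (3x^2 + 8x + 1). Hence a·b ≡ 3x^2 + 8x + 1 (mod f). (F_17[x]/(f) is a field with 17^3 = 4913 elements since f is irreducible of degree 3.)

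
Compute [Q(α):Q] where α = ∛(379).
[Q(α):Q] = 3

The minimal polynomial of α is x^3 - 379, irreducible over Q since 379 is not a perfect cube (so x^3 - 379 has no rational root). Hence [Q(α):Q] = deg(m_α) = 3.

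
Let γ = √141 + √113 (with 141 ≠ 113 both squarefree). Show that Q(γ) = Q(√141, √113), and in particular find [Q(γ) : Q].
[Q(γ) : Q] = 4 (equivalently, Q(γ) = Q(√141, √113))

Obviously Q(γ) ⊆ Q(√141, √113), and [Q(√141, √113):Q] = 4 (since 141, 113 are distinct squarefree integers > 1 with 15933 not a perfect square). To show equality we compute the minimal polynomial of γ. From γ = √141 + √113: γ^2 = 141 + 2√(15933) + 113 = 254 + 2√(15933), so γ^2 - 254 = 2√(15933); squaring, (γ^2 - 254)^2 = 4·15933, i.e. γ^4 - 508γ^2 + 64516 - 63732 = 0, i.e. γ^4 - 508γ^2 + 784 = 0. So γ is a root of x^4 - 508x^2 + 784. This polynomial is irreducible over Q: it has no rational root (each ±√141 ± √113 is irrational), and any factorization into two quadratics over Q would force √(15933) ∈ Q (pairing opposite roots) or √141, √113 ∈ Q (other pairings), all impossible. Hence [Q(γ):Q] = 4 = [Q(√141, √113):Q], so Q(γ) = Q(√141, √113).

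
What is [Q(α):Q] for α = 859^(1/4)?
[Q(α):Q] = 4

α is a root of x^4 - 859. By Eisenstein's criterion at the prime p = 859 (which divides the constant term 859 but p^2 = 737881 does not, since 859 is squarefree), x^4 - 859 is irreducible over Q. Hence [Q(α):Q] = 4.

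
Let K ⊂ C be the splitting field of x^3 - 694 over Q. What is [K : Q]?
[K : Q] = 6

The roots of x^3 - 694 are ∛694, ω∛694, ω^2∛694 where ω = e^(2πi/3) is a primitive cube root of unity, so K = Q(∛694, ω). Now [Q(∛694):Q] = 3 (since 694 is not a perfect cube, x^3 - 694 is irreducible) and [Q(ω):Q] = 2. Both 2 and 3 divide [K:Q], and [K:Q] ≤ 3·2 = 6, so [K:Q] = 6. (Equivalently: Q(∛694) ⊂ R but ω ∉ R, so [K : Q(∛694)] = 2.)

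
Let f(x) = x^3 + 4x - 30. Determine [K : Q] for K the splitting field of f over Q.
[K : Q] = 6

By the rational root test, any rational root of the monic integer polynomial f(x) = x^3 + 4x - 30 must be an integer dividing the constant term -30, i.e. one of ±{1, 2, 3, 5, 6, 10, 15, 30}. Evaluating: f(1) = -25, f(-1) = -35, f(2) = -14, f(-2) = -46, f(3) = 9, f(-3) = -69, f(5) = 115, f(-5) = -175, f(6) = 210, f(-6) = -270, f(10) = 1010, f(-10) = -1070, f(15) = 3405, f(-15) = -3465, f(30) = 27090, f(-30) = -27150; none is 0, so f has no rational root and is therefore irreducible over Q (a cubic with no linear factor over a field is irreducible). For an irreducible cubic, the Galois group is A_3 or S_3 according as the discriminant disc(f) = -4a^3 - 27b^2 = -4·(4)^3 - 27·(-30)^2 = -24556 is or is not a square in Q. Here disc(f) = -24556 is not a perfect square in Q, so the Galois group of f over Q is not contained in A_3 and must be all of S_3. The splitting field has degree |S_3| = 6 over Q, so [K : Q] = 6.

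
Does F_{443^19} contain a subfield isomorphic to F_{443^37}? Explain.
No: F_{443^37} is not a subfield of F_{443^19}

F_{p^m} embeds in F_{p^n} iff m | n. Here 37 ∤ 19 (since 19 = 0·37 + 19 with remainder 19 ≠ 0), so F_{443^37} is not a subfield of F_{443^19}. Equivalently: if it were, the tower law would give 37 = [F_{443^37}:F_443] dividing [F_{443^19}:F_443] = 19, contradiction.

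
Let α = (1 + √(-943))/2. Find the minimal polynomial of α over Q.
m_α(x) = x^2 - x + 236

From 2α - 1 = √(-943), squaring gives (2α - 1)^2 = -943, i.e. 4α^2 - 4α + 1 = -943, so α^2 - α + (1 + 943)/4 = 0. Since -943 ≡ 1 (mod 4), (1 + 943)/4 = 236 ∈ Z. The polynomial x^2 - x + 236 has discriminant 1 - 4·(236) = -943, which is not a perfect square in Q (d = -943 is squarefree and ≠ 1), so x^2 - x + 236 is irreducible over Q. It is the minimal polynomial of α.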